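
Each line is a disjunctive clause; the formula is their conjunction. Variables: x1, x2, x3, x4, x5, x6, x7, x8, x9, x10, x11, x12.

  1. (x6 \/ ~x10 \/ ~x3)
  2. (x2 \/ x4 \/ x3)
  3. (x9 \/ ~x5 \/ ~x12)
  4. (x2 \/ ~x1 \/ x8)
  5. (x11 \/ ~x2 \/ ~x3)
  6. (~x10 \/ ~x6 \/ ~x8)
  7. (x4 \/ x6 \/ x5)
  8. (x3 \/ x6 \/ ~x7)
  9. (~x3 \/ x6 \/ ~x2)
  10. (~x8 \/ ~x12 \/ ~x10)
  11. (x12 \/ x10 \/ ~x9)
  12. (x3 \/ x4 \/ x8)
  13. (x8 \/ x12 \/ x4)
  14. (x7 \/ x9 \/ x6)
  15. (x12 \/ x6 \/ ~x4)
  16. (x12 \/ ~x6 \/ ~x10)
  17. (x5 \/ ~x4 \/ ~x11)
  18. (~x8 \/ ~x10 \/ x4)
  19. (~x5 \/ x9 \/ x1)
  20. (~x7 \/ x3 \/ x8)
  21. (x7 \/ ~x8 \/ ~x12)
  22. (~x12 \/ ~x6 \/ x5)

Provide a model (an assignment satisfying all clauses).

x1=T, x2=T, x3=T, x4=F, x5=F, x6=T, x7=T, x8=T, x9=F, x10=F, x11=T, x12=F

Branch on x1: take x1 = True.
Try x2 = True.
Set x3 = True and propagate.
  then x11 is forced to True.
  then x6 is forced to True.
For the remaining variables, x4 = False, x5 = False, x7 = True, x8 = True, x9 = False, x10 = False, x12 = False works.
Check each clause:
  1. (x6 \/ ~x3 \/ ~x10) — ~x10 is true.
  2. (x3 \/ x2 \/ x4) — x2 is true.
  3. (~x5 \/ ~x12 \/ x9) — ~x5 is true.
  4. (~x1 \/ x8 \/ x2) — x8 is true.
  5. (~x2 \/ ~x3 \/ x11) — x11 is true.
  6. (~x6 \/ ~x8 \/ ~x10) — ~x10 is true.
  7. (x6 \/ x4 \/ x5) — x6 is true.
  8. (x6 \/ x3 \/ ~x7) — x3 is true.
  9. (~x3 \/ x6 \/ ~x2) — x6 is true.
  10. (~x12 \/ ~x10 \/ ~x8) — ~x12 is true.
  11. (~x9 \/ x12 \/ x10) — ~x9 is true.
  12. (x4 \/ x8 \/ x3) — x8 is true.
  13. (x8 \/ x4 \/ x12) — x8 is true.
  14. (x7 \/ x6 \/ x9) — x6 is true.
  15. (x6 \/ ~x4 \/ x12) — ~x4 is true.
  16. (~x10 \/ ~x6 \/ x12) — ~x10 is true.
  17. (~x4 \/ x5 \/ ~x11) — ~x4 is true.
  18. (~x10 \/ x4 \/ ~x8) — ~x10 is true.
  19. (~x5 \/ x1 \/ x9) — x1 is true.
  20. (x8 \/ ~x7 \/ x3) — x8 is true.
  21. (x7 \/ ~x12 \/ ~x8) — ~x12 is true.
  22. (~x12 \/ x5 \/ ~x6) — ~x12 is true.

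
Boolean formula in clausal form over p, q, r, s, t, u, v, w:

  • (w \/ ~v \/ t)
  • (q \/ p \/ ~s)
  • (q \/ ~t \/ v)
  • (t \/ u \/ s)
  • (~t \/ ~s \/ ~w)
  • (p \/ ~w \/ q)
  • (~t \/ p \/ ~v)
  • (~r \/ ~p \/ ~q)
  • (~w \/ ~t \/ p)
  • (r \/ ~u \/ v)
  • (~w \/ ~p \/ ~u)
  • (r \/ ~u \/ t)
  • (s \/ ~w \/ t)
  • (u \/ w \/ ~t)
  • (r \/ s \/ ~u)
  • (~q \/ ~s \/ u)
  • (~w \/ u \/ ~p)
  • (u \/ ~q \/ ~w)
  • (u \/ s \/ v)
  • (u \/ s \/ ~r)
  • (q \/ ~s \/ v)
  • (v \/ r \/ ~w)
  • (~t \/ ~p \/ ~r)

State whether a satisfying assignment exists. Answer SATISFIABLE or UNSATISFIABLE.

SATISFIABLE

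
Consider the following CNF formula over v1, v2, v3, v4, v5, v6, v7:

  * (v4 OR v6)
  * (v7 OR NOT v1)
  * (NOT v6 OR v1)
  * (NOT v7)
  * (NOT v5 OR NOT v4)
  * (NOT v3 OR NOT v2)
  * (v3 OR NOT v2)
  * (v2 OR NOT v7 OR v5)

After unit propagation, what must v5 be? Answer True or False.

False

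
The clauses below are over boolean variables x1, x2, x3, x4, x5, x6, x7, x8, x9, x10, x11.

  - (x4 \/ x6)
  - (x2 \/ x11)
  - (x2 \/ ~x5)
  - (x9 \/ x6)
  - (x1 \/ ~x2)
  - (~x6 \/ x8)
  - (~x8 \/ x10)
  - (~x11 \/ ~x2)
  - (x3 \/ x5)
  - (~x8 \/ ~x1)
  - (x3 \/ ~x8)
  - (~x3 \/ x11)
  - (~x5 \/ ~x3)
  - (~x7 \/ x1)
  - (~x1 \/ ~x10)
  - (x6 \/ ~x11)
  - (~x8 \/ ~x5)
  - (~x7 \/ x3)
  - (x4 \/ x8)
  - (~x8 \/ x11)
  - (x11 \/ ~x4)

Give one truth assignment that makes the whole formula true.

x1=F, x2=F, x3=T, x4=T, x5=F, x6=T, x7=F, x8=T, x9=T, x10=T, x11=T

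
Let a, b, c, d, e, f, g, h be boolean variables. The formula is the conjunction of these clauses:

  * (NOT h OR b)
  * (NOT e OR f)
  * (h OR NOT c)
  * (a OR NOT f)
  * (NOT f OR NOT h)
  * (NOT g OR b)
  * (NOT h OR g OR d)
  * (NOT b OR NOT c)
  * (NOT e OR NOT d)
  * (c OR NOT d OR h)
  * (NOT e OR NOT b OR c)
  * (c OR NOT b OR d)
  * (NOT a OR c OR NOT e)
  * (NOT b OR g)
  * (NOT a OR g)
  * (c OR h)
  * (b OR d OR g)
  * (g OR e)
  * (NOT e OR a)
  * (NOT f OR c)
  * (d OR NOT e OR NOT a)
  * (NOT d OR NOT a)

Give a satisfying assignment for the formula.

a=F  b=T  c=F  d=T  e=F  f=F  g=T  h=T

Check each clause:
  1. (b OR NOT h) — b is true.
  2. (NOT e OR f) — NOT e is true.
  3. (NOT c OR h) — h is true.
  4. (a OR NOT f) — NOT f is true.
  5. (NOT h OR NOT f) — NOT f is true.
  6. (b OR NOT g) — b is true.
  7. (d OR g OR NOT h) — d is true.
  8. (NOT c OR NOT b) — NOT c is true.
  9. (NOT e OR NOT d) — NOT e is true.
  10. (h OR NOT d OR c) — h is true.
  11. (c OR NOT e OR NOT b) — NOT e is true.
  12. (NOT b OR d OR c) — d is true.
  13. (NOT a OR NOT e OR c) — NOT a is true.
  14. (g OR NOT b) — g is true.
  15. (NOT a OR g) — NOT a is true.
  16. (h OR c) — h is true.
  17. (g OR b OR d) — b is true.
  18. (e OR g) — g is true.
  19. (a OR NOT e) — NOT e is true.
  20. (NOT f OR c) — NOT f is true.
  21. (NOT e OR NOT a OR d) — NOT e is true.
  22. (NOT d OR NOT a) — NOT a is true.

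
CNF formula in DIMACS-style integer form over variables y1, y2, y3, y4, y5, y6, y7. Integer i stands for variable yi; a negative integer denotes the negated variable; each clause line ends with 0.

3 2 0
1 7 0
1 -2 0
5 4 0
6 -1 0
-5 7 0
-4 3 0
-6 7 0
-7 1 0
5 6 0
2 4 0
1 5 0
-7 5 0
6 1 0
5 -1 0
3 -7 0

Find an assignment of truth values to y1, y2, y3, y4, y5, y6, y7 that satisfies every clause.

y1 = T, y2 = T, y3 = T, y4 = T, y5 = T, y6 = T, y7 = T

Check each clause:
  1. (y2 \/ y3) — y2 is true.
  2. (y7 \/ y1) — y1 is true.
  3. (~y2 \/ y1) — y1 is true.
  4. (y5 \/ y4) — y4 is true.
  5. (~y1 \/ y6) — y6 is true.
  6. (y7 \/ ~y5) — y7 is true.
  7. (y3 \/ ~y4) — y3 is true.
  8. (~y6 \/ y7) — y7 is true.
  9. (~y7 \/ y1) — y1 is true.
  10. (y5 \/ y6) — y5 is true.
  11. (y2 \/ y4) — y2 is true.
  12. (y5 \/ y1) — y1 is true.
  13. (y5 \/ ~y7) — y5 is true.
  14. (y6 \/ y1) — y1 is true.
  15. (~y1 \/ y5) — y5 is true.
  16. (y3 \/ ~y7) — y3 is true.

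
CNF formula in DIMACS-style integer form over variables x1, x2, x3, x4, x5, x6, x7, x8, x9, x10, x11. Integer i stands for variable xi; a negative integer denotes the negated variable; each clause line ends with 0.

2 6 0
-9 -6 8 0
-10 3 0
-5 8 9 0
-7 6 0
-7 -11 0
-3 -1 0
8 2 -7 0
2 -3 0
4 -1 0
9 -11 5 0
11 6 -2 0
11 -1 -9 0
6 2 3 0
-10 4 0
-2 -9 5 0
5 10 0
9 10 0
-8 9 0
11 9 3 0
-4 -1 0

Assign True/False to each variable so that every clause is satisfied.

x1 = F  x2 = F  x3 = F  x4 = T  x5 = T  x6 = T  x7 = T  x8 = T  x9 = T  x10 = F  x11 = F

x1 occurs only negated in the remaining clauses — set x1 = False.
Try x2 = False.
  then x6 is forced to True.
  then x3 is forced to False.
  then x10 is forced to False.
  then x5 is forced to True.
  then x9 is forced to True.
  then x8 is forced to True.
Set x7 = True and propagate.
  then x11 is forced to False.
x4 is now unconstrained; take x4 = True.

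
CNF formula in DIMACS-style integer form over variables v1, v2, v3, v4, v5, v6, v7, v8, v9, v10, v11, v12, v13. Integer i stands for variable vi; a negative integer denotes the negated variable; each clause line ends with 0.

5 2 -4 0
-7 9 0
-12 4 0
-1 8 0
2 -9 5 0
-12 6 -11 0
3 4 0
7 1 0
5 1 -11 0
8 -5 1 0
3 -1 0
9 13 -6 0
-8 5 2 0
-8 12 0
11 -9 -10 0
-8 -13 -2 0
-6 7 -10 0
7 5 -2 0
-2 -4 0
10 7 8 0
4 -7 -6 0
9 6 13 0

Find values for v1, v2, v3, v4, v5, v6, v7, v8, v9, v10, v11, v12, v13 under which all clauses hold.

v1=F, v2=F, v3=T, v4=T, v5=T, v6=F, v7=T, v8=T, v9=T, v10=F, v11=F, v12=T, v13=T

Check each clause:
  1. (v2 OR v5 OR NOT v4) — v5 is true.
  2. (v9 OR NOT v7) — v9 is true.
  3. (NOT v12 OR v4) — v4 is true.
  4. (NOT v1 OR v8) — v8 is true.
  5. (v5 OR v2 OR NOT v9) — v5 is true.
  6. (NOT v12 OR v6 OR NOT v11) — NOT v11 is true.
  7. (v3 OR v4) — v3 is true.
  8. (v1 OR v7) — v7 is true.
  9. (v1 OR NOT v11 OR v5) — v5 is true.
  10. (v1 OR NOT v5 OR v8) — v8 is true.
  11. (v3 OR NOT v1) — v3 is true.
  12. (v13 OR v9 OR NOT v6) — v9 is true.
  13. (NOT v8 OR v5 OR v2) — v5 is true.
  14. (v12 OR NOT v8) — v12 is true.
  15. (v11 OR NOT v9 OR NOT v10) — NOT v10 is true.
  16. (NOT v8 OR NOT v13 OR NOT v2) — NOT v2 is true.
  17. (v7 OR NOT v6 OR NOT v10) — NOT v6 is true.
  18. (v5 OR NOT v2 OR v7) — v5 is true.
  19. (NOT v4 OR NOT v2) — NOT v2 is true.
  20. (v8 OR v7 OR v10) — v8 is true.
  21. (v4 OR NOT v6 OR NOT v7) — NOT v6 is true.
  22. (v9 OR v13 OR v6) — v9 is true.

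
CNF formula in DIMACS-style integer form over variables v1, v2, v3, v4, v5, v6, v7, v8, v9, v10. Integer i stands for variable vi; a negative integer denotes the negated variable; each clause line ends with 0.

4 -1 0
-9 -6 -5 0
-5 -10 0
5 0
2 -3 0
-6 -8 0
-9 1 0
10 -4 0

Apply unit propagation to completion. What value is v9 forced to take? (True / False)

False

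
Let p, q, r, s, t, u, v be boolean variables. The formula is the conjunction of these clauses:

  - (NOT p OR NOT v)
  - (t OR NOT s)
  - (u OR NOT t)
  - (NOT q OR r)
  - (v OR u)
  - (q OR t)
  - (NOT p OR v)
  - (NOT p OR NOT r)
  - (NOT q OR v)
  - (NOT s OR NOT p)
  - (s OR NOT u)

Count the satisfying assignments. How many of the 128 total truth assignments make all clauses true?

6

Satisfying assignments:
  p=F q=F r=F s=T t=T u=T v=F
  p=F q=F r=F s=T t=T u=T v=T
  p=F q=F r=T s=T t=T u=T v=F
  p=F q=F r=T s=T t=T u=T v=T
  p=F q=T r=T s=F t=F u=F v=T
  p=F q=T r=T s=T t=T u=T v=T
That's 6 in total.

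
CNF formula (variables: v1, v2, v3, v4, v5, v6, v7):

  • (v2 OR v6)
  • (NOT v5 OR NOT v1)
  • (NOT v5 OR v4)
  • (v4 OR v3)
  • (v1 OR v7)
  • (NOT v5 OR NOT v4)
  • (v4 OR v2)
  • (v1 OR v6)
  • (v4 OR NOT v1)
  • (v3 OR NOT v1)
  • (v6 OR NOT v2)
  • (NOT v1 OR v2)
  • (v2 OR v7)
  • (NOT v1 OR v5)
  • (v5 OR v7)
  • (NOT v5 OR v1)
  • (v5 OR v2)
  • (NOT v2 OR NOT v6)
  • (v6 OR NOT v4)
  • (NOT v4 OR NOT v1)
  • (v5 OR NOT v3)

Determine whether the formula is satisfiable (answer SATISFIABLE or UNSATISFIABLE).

UNSATISFIABLE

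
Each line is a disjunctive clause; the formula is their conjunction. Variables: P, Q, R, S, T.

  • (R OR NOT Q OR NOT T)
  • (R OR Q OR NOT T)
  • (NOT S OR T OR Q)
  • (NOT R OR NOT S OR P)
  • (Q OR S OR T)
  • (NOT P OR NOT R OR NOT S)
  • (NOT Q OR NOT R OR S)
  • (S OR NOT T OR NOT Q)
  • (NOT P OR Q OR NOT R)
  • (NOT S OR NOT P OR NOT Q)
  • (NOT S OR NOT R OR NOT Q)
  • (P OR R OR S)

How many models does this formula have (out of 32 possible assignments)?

Satisfying assignments:
  P=F Q=F R=T S=F T=T
  P=F Q=T R=F S=T T=F
  P=T Q=T R=F S=F T=F
Count: 3.

3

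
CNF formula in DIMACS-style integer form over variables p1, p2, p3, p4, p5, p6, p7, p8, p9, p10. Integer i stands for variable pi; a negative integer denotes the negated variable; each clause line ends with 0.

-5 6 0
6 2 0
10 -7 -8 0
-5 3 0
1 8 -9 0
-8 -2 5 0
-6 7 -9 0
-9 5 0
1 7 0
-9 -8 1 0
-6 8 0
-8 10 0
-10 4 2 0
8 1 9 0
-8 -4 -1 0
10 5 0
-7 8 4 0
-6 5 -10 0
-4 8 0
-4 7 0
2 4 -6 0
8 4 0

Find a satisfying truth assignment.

Pure literal: p3 appears only positively; assign p3 = True.
Branch on p1: take p1 = True.
Try p2 = True.
The remaining clauses are satisfied by p4 = False, p5 = True, p6 = True, p7 = False, p8 = True, p9 = False, p10 = True.
Every clause has at least one true literal under this assignment.

p1=True, p2=True, p3=True, p4=False, p5=True, p6=True, p7=False, p8=True, p9=False, p10=True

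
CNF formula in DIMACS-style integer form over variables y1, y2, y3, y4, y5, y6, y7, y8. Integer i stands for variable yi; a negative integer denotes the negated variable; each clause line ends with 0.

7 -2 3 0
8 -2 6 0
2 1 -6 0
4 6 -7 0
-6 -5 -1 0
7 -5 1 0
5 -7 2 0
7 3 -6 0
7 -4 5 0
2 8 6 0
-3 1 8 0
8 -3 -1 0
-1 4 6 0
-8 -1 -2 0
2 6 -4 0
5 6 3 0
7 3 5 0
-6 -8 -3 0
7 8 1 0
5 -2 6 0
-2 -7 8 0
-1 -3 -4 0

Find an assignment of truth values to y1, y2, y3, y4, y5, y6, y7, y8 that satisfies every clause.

y1 = False, y2 = True, y3 = False, y4 = True, y5 = True, y6 = False, y7 = True, y8 = True

Check each clause:
  1. (y7 ∨ y3 ∨ ¬y2) — y7 is true.
  2. (y6 ∨ y8 ∨ ¬y2) — y8 is true.
  3. (¬y6 ∨ y1 ∨ y2) — ¬y6 is true.
  4. (y4 ∨ ¬y7 ∨ y6) — y4 is true.
  5. (¬y5 ∨ ¬y1 ∨ ¬y6) — ¬y6 is true.
  6. (y1 ∨ y7 ∨ ¬y5) — y7 is true.
  7. (y5 ∨ y2 ∨ ¬y7) — y2 is true.
  8. (y7 ∨ ¬y6 ∨ y3) — ¬y6 is true.
  9. (y7 ∨ y5 ∨ ¬y4) — y5 is true.
  10. (y6 ∨ y2 ∨ y8) — y8 is true.
  11. (y8 ∨ y1 ∨ ¬y3) — y8 is true.
  12. (y8 ∨ ¬y3 ∨ ¬y1) — y8 is true.
  13. (¬y1 ∨ y4 ∨ y6) — y4 is true.
  14. (¬y2 ∨ ¬y1 ∨ ¬y8) — ¬y1 is true.
  15. (¬y4 ∨ y6 ∨ y2) — y2 is true.
  16. (y6 ∨ y3 ∨ y5) — y5 is true.
  17. (y3 ∨ y7 ∨ y5) — y5 is true.
  18. (¬y8 ∨ ¬y3 ∨ ¬y6) — ¬y6 is true.
  19. (y7 ∨ y1 ∨ y8) — y8 is true.
  20. (¬y2 ∨ y5 ∨ y6) — y5 is true.
  21. (y8 ∨ ¬y7 ∨ ¬y2) — y8 is true.
  22. (¬y3 ∨ ¬y4 ∨ ¬y1) — ¬y3 is true.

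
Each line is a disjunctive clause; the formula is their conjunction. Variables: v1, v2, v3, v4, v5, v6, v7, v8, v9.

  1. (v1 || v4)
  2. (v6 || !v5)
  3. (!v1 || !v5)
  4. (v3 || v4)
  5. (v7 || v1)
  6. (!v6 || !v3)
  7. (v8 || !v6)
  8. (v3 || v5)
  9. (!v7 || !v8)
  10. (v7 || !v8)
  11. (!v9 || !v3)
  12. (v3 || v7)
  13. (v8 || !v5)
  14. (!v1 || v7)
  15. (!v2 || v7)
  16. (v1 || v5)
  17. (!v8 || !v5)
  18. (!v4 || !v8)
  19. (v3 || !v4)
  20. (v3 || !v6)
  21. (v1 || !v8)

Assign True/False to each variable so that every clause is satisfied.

Pure literal: v2 appears only negated; assign v2 = False.
v9 occurs only negated in the remaining clauses — set v9 = False.
Try v1 = True.
  then v5 is forced to False.
  then v3 is forced to True.
  then v6 is forced to False.
  then v7 is forced to True.
  then v8 is forced to False.
v4 is now unconstrained; take v4 = False.

v1=True, v2=False, v3=True, v4=False, v5=False, v6=False, v7=True, v8=False, v9=False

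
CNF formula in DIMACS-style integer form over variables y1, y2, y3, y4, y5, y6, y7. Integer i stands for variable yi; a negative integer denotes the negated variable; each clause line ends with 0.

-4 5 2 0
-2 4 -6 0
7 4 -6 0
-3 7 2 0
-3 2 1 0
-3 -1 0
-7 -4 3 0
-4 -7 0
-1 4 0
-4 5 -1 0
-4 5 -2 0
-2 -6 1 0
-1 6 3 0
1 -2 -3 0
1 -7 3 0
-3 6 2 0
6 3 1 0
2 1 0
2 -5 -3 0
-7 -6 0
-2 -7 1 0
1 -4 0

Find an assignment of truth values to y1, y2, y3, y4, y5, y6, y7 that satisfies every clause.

y1 = True, y2 = True, y3 = False, y4 = True, y5 = True, y6 = True, y7 = False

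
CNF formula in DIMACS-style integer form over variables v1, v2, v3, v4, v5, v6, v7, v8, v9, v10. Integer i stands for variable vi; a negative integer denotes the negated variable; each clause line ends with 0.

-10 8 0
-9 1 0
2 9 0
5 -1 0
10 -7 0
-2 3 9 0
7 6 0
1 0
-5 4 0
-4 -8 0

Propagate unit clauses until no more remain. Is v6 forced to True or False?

True

(v1) is a unit clause: v1 = True.
From (v5 ∨ ¬v1) and v1 = True: v5 = True.
From (v4 ∨ ¬v5) and v5 = True: v4 = True.
From (¬v4 ∨ ¬v8) and v4 = True: v8 = False.
(v8 ∨ ¬v10) with v8 = False leaves only ¬v10, so v10 = False.
(v10 ∨ ¬v7) with v10 = False leaves only ¬v7, so v7 = False.
In (v7 ∨ v6), v7 is now false; v6 must hold, so v6 = True.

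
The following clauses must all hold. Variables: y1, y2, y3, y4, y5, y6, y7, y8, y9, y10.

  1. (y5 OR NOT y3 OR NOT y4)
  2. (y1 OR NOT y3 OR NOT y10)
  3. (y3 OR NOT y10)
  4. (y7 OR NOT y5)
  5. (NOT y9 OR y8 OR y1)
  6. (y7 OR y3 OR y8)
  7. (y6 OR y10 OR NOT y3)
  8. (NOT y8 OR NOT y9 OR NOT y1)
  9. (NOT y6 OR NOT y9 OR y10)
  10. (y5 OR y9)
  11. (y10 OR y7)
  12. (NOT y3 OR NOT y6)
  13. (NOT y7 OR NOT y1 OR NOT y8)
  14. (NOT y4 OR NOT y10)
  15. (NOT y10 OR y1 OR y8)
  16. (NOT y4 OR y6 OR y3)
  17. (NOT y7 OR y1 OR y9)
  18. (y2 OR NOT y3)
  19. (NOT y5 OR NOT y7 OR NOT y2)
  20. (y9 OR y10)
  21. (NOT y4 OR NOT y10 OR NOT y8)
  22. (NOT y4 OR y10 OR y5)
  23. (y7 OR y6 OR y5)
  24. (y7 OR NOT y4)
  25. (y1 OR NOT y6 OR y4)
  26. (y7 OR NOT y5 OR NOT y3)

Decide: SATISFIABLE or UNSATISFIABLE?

Try y1 = True.
Set y2 = True and propagate.
Set y3 = False and propagate.
  then y10 is forced to False.
  then y7 is forced to True.
  then y8 is forced to False.
  then y5 is forced to False.
  then y9 is forced to True.
  then y6 is forced to False.
  then y4 is forced to False.
Every clause has at least one true literal under this assignment.
So y1=True  y2=True  y3=False  y4=False  y5=False  y6=False  y7=True  y8=False  y9=True  y10=False is a satisfying assignment.

SATISFIABLE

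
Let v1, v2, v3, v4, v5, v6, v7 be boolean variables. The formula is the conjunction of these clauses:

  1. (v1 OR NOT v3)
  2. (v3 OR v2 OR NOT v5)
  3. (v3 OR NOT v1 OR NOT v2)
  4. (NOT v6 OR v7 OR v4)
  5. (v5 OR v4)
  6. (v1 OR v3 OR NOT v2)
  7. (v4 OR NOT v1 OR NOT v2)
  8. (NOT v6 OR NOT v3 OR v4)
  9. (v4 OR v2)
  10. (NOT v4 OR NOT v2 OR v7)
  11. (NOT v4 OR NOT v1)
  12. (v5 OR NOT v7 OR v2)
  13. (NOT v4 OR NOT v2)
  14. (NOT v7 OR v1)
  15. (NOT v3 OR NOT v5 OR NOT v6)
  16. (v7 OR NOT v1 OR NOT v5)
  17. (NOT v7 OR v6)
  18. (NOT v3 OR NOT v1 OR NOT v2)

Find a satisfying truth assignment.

v1 = F, v2 = F, v3 = F, v4 = T, v5 = F, v6 = F, v7 = F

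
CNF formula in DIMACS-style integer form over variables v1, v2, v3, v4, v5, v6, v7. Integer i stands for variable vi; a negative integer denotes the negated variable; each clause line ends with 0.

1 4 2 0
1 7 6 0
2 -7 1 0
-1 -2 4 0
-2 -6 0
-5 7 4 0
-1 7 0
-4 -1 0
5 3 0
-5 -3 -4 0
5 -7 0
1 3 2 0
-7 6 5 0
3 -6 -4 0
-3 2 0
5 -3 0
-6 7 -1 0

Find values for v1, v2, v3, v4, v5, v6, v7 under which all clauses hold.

Try v1 = False.
Set v2 = True and propagate.
  then v6 is forced to False.
  then v7 is forced to True.
  then v5 is forced to True.
Branch on v3: take v3 = True.
  then v4 is forced to False.

v1 = False  v2 = True  v3 = True  v4 = False  v5 = True  v6 = False  v7 = True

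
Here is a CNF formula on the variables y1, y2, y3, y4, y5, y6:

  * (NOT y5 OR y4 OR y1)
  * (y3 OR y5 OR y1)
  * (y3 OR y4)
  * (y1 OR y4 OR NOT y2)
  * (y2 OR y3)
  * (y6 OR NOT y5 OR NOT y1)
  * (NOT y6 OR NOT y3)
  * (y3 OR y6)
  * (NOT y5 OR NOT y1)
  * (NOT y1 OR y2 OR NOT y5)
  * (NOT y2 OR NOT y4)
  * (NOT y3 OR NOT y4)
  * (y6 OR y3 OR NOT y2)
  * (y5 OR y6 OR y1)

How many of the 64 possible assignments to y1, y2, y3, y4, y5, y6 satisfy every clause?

The models are:
  y1=1 y2=0 y3=1 y4=0 y5=0 y6=0
  y1=1 y2=1 y3=1 y4=0 y5=0 y6=0
Count: 2.

2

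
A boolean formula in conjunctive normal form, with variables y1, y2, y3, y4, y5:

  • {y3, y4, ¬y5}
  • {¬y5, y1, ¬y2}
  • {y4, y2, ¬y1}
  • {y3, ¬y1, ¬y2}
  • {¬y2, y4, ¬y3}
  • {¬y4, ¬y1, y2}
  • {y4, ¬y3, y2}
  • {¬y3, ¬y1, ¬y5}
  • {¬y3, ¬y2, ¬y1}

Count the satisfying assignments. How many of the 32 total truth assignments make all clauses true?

8

Split on y2, then y1.
  y2=1, y1=1: a clause becomes empty — 0.
  y2=1, y1=0: remaining (y3,y4,y5) ∈ {(0,0,0); (0,1,0); (1,1,0)} — 3.
  y2=0, y1=1: a clause becomes empty — 0.
  y2=0, y1=0: 5 of the 8 assignments to (y3,y4,y5) work.
Total: 0 + 3 + 0 + 5 = 8.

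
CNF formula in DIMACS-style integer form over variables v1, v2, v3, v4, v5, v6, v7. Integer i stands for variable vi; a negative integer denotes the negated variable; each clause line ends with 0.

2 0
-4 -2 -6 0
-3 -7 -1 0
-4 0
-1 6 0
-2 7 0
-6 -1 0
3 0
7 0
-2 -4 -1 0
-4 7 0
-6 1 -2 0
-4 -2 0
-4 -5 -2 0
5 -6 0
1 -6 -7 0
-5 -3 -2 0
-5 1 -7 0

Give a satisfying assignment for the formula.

v1=0, v2=1, v3=1, v4=0, v5=0, v6=0, v7=1

Check each clause:
  1. (v2) — v2 is true.
  2. (!v4 || !v2 || !v6) — !v6 is true.
  3. (!v3 || !v1 || !v7) — !v1 is true.
  4. (!v4) — !v4 is true.
  5. (!v1 || v6) — !v1 is true.
  6. (v7 || !v2) — v7 is true.
  7. (!v1 || !v6) — !v6 is true.
  8. (v3) — v3 is true.
  9. (v7) — v7 is true.
  10. (!v4 || !v1 || !v2) — !v4 is true.
  11. (!v4 || v7) — !v4 is true.
  12. (v1 || !v6 || !v2) — !v6 is true.
  13. (!v4 || !v2) — !v4 is true.
  14. (!v2 || !v5 || !v4) — !v5 is true.
  15. (!v6 || v5) — !v6 is true.
  16. (!v6 || !v7 || v1) — !v6 is true.
  17. (!v2 || !v3 || !v5) — !v5 is true.
  18. (v1 || !v7 || !v5) — !v5 is true.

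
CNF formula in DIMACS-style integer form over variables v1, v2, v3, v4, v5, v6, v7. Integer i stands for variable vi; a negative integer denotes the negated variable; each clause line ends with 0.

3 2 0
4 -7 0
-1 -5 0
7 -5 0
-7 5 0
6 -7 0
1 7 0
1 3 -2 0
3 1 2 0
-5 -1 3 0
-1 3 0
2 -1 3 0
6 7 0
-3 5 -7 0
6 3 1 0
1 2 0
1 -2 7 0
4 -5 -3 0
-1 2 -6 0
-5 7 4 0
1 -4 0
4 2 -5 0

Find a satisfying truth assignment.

Branch on v1: take v1 = True.
  then v5 is forced to False.
  then v7 is forced to False.
  then v3 is forced to True.
  then v6 is forced to True.
  then v2 is forced to True.
v4 is now unconstrained; take v4 = True.
Check each clause:
  1. (v2 || v3) — v2 is true.
  2. (!v7 || v4) — !v7 is true.
  3. (!v5 || !v1) — !v5 is true.
  4. (!v5 || v7) — !v5 is true.
  5. (!v7 || v5) — !v7 is true.
  6. (!v7 || v6) — !v7 is true.
  7. (v7 || v1) — v1 is true.
  8. (v1 || !v2 || v3) — v1 is true.
  9. (v1 || v3 || v2) — v1 is true.
  10. (!v5 || !v1 || v3) — v3 is true.
  11. (!v1 || v3) — v3 is true.
  12. (v3 || v2 || !v1) — v2 is true.
  13. (v7 || v6) — v6 is true.
  14. (!v7 || v5 || !v3) — !v7 is true.
  15. (v1 || v3 || v6) — v1 is true.
  16. (v2 || v1) — v1 is true.
  17. (v7 || v1 || !v2) — v1 is true.
  18. (v4 || !v5 || !v3) — !v5 is true.
  19. (!v1 || !v6 || v2) — v2 is true.
  20. (v7 || !v5 || v4) — !v5 is true.
  21. (!v4 || v1) — v1 is true.
  22. (!v5 || v4 || v2) — v2 is true.

v1 = T, v2 = T, v3 = T, v4 = T, v5 = F, v6 = T, v7 = F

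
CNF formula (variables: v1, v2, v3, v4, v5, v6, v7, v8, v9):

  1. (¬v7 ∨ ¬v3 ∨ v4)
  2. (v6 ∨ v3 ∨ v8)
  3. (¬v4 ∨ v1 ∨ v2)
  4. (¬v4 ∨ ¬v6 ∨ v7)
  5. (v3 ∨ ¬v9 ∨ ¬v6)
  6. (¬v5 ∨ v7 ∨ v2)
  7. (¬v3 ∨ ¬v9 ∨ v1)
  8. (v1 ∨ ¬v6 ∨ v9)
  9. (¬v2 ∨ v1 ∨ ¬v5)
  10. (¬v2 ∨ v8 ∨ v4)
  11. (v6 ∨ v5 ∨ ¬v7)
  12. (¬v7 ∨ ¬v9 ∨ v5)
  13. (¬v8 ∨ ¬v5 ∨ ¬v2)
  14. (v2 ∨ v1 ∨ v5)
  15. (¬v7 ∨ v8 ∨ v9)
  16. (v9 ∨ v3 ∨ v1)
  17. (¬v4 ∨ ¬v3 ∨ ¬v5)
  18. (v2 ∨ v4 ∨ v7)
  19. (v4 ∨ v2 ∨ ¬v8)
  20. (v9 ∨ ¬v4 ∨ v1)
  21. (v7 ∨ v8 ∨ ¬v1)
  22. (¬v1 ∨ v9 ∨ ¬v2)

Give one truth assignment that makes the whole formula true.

v1 = 1  v2 = 0  v3 = 0  v4 = 1  v5 = 1  v6 = 0  v7 = 1  v8 = 1  v9 = 0

Set v1 = True and propagate.
For the remaining variables, v2 = False, v3 = False, v4 = True, v5 = True, v6 = False, v7 = True, v8 = True, v9 = False works.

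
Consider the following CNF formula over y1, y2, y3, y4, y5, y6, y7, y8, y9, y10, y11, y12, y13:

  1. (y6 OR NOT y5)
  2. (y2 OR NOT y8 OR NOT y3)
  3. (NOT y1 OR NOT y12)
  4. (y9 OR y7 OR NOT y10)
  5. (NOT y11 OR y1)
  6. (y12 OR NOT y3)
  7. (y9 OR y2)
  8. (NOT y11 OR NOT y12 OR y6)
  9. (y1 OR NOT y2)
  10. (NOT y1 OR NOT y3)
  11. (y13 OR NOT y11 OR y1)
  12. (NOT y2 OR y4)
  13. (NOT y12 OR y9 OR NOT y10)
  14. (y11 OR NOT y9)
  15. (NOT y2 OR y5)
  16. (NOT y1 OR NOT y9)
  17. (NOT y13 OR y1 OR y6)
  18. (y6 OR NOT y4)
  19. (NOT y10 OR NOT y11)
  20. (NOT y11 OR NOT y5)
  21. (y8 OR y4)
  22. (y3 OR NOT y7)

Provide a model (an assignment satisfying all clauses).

y1=T  y2=T  y3=F  y4=T  y5=T  y6=T  y7=F  y8=T  y9=F  y10=F  y11=F  y12=F  y13=T

y6 occurs only positively in the remaining clauses — set y6 = True.
Pure literal: y10 appears only negated; assign y10 = False.
Try y1 = True.
  then y12 is forced to False.
  then y3 is forced to False.
  then y9 is forced to False.
  then y2 is forced to True.
  then y4 is forced to True.
  then y5 is forced to True.
  then y11 is forced to False.
  then y7 is forced to False.
y8, y13 are now unconstrained; take y8 = True, y13 = True.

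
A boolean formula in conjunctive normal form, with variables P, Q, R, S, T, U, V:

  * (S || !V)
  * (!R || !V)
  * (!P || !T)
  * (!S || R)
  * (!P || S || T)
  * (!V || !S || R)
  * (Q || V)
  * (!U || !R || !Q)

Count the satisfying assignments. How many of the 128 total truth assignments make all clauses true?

9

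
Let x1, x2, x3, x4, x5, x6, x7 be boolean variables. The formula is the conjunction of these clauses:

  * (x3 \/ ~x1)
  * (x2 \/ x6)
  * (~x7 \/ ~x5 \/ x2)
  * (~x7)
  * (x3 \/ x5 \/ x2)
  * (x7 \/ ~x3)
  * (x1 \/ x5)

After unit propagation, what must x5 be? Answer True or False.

Unit clause (~x7) sets x7 = False.
(~x3 \/ x7): since x7 = False, the clause reduces to (~x3). x3 = False.
In (x3 \/ ~x1), x3 is now false; ~x1 must hold, so x1 = False.
(x1 \/ x5) with x1 = False leaves only x5, so x5 = True.

True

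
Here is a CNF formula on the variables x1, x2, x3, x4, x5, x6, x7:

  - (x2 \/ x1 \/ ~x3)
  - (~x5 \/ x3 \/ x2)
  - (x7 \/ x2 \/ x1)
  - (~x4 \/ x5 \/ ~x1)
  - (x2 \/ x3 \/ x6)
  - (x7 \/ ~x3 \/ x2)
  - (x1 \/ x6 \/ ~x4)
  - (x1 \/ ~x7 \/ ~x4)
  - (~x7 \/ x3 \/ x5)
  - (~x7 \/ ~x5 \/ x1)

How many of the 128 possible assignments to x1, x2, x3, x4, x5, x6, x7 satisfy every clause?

43

Case analysis on x1 and x2:
  x1=T, x2=T: x6 free; 11 ways for (x3,x4,x5,x7) × 2^1 = 22.
  x1=T, x2=F: 7 of the 32 assignments to (x3,x4,x5,x6,x7) work.
  x1=F, x2=T: 14 of the 32 assignments to (x3,x4,x5,x6,x7) work.
  x1=F, x2=F: a clause becomes empty — 0.
Total: 22 + 7 + 14 + 0 = 43.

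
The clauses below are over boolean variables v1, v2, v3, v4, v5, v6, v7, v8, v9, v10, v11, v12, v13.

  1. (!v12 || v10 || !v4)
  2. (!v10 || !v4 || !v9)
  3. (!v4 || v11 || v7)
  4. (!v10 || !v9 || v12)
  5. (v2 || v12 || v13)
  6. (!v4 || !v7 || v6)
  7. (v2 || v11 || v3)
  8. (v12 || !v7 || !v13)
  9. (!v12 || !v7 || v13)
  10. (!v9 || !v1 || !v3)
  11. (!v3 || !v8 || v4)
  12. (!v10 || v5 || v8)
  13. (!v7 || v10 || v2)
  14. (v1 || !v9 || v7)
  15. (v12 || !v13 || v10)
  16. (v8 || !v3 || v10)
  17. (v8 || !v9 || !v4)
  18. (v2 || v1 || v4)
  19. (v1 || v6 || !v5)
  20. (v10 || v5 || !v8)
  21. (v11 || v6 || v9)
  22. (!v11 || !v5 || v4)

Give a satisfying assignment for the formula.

v1=True, v2=True, v3=False, v4=False, v5=False, v6=False, v7=False, v8=False, v9=True, v10=False, v11=True, v12=False, v13=False

v2 occurs only positively in the remaining clauses — set v2 = True.
Try v1 = True.
For the remaining variables, v3 = False, v4 = False, v5 = False, v6 = False, v7 = False, v8 = False, v9 = True, v10 = False, v11 = True, v12 = False, v13 = False works.
Every clause has at least one true literal under this assignment.
Check each clause:
  1. (!v12 || v10 || !v4) — !v4 is true.
  2. (!v10 || !v9 || !v4) — !v4 is true.
  3. (v7 || v11 || !v4) — v11 is true.
  4. (v12 || !v9 || !v10) — !v10 is true.
  5. (v13 || v12 || v2) — v2 is true.
  6. (!v7 || v6 || !v4) — !v7 is true.
  7. (v2 || v3 || v11) — v11 is true.
  8. (!v7 || v12 || !v13) — !v7 is true.
  9. (!v7 || !v12 || v13) — !v7 is true.
  10. (!v3 || !v1 || !v9) — !v3 is true.
  11. (v4 || !v8 || !v3) — !v8 is true.
  12. (v5 || !v10 || v8) — !v10 is true.
  13. (v10 || !v7 || v2) — !v7 is true.
  14. (!v9 || v1 || v7) — v1 is true.
  15. (v10 || v12 || !v13) — !v13 is true.
  16. (v8 || v10 || !v3) — !v3 is true.
  17. (!v4 || v8 || !v9) — !v4 is true.
  18. (v4 || v2 || v1) — v1 is true.
  19. (!v5 || v1 || v6) — v1 is true.
  20. (!v8 || v10 || v5) — !v8 is true.
  21. (v11 || v6 || v9) — v9 is true.
  22. (!v5 || !v11 || v4) — !v5 is true.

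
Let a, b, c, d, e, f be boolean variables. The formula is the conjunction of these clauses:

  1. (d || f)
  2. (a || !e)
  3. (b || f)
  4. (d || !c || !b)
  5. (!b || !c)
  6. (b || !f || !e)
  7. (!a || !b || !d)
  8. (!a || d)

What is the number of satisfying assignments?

9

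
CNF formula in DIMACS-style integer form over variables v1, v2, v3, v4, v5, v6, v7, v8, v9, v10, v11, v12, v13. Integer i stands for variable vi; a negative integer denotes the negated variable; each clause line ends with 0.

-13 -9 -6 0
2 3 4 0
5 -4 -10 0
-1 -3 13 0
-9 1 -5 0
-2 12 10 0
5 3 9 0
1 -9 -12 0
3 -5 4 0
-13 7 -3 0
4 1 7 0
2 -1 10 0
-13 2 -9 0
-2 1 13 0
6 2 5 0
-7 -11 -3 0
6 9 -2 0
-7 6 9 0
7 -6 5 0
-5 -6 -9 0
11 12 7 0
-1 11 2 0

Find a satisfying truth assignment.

Try v1 = True.
The remaining clauses are satisfied by v2 = True, v3 = False, v4 = False, v5 = False, v6 = False, v7 = True, v8 = False, v9 = True, v10 = False, v11 = False, v12 = True, v13 = True.

v1=True, v2=True, v3=False, v4=False, v5=False, v6=False, v7=True, v8=False, v9=True, v10=False, v11=False, v12=True, v13=True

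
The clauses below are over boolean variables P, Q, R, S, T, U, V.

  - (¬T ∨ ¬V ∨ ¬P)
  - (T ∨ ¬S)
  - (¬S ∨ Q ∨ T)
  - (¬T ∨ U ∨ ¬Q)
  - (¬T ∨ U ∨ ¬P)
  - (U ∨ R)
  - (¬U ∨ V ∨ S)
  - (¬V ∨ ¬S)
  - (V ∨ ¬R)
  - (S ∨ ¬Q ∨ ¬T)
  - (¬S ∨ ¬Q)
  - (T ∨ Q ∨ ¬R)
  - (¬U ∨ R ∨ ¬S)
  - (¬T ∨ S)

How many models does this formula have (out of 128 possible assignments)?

8

Case analysis on S and T:
  S=T, T=T: a clause becomes empty — 0.
  S=T, T=F: a clause becomes empty — 0.
  S=F, T=T: a clause becomes empty — 0.
  S=F, T=F: P free; 4 ways for (Q,R,U,V) × 2^1 = 8.
Total: 0 + 0 + 0 + 8 = 8.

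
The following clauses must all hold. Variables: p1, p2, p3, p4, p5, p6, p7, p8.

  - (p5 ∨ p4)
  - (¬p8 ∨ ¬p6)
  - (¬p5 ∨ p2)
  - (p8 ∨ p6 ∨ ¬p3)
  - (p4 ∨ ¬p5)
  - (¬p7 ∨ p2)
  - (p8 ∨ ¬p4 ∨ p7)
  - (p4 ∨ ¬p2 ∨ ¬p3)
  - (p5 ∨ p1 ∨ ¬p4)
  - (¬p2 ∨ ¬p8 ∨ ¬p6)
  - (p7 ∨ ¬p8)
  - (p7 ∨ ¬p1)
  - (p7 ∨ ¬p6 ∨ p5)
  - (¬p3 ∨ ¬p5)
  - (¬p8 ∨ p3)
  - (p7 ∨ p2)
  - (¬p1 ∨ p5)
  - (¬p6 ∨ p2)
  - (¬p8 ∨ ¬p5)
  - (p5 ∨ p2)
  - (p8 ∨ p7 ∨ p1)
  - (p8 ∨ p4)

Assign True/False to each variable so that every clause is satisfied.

Set p1 = True and propagate.
  then p7 is forced to True.
  then p2 is forced to True.
  then p5 is forced to True.
  then p4 is forced to True.
  then p3 is forced to False.
  then p8 is forced to False.
p6 is now unconstrained; take p6 = True.
Check each clause:
  1. (p4 ∨ p5) — p4 is true.
  2. (¬p6 ∨ ¬p8) — ¬p8 is true.
  3. (p2 ∨ ¬p5) — p2 is true.
  4. (p6 ∨ ¬p3 ∨ p8) — ¬p3 is true.
  5. (¬p5 ∨ p4) — p4 is true.
  6. (p2 ∨ ¬p7) — p2 is true.
  7. (p7 ∨ ¬p4 ∨ p8) — p7 is true.
  8. (¬p2 ∨ p4 ∨ ¬p3) — p4 is true.
  9. (¬p4 ∨ p5 ∨ p1) — p1 is true.
  10. (¬p8 ∨ ¬p6 ∨ ¬p2) — ¬p8 is true.
  11. (p7 ∨ ¬p8) — ¬p8 is true.
  12. (¬p1 ∨ p7) — p7 is true.
  13. (¬p6 ∨ p5 ∨ p7) — p5 is true.
  14. (¬p3 ∨ ¬p5) — ¬p3 is true.
  15. (p3 ∨ ¬p8) — ¬p8 is true.
  16. (p7 ∨ p2) — p2 is true.
  17. (¬p1 ∨ p5) — p5 is true.
  18. (¬p6 ∨ p2) — p2 is true.
  19. (¬p8 ∨ ¬p5) — ¬p8 is true.
  20. (p2 ∨ p5) — p2 is true.
  21. (p7 ∨ p8 ∨ p1) — p1 is true.
  22. (p4 ∨ p8) — p4 is true.

p1=1  p2=1  p3=0  p4=1  p5=1  p6=1  p7=1  p8=0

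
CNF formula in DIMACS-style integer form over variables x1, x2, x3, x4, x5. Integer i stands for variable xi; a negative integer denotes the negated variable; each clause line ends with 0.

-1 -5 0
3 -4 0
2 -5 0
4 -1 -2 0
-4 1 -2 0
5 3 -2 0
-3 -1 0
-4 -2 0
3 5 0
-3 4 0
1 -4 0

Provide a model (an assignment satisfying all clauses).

x1 = F, x2 = T, x3 = F, x4 = F, x5 = T

Check each clause:
  1. (~x5 \/ ~x1) — ~x1 is true.
  2. (~x4 \/ x3) — ~x4 is true.
  3. (~x5 \/ x2) — x2 is true.
  4. (~x2 \/ ~x1 \/ x4) — ~x1 is true.
  5. (x1 \/ ~x2 \/ ~x4) — ~x4 is true.
  6. (~x2 \/ x3 \/ x5) — x5 is true.
  7. (~x3 \/ ~x1) — ~x3 is true.
  8. (~x2 \/ ~x4) — ~x4 is true.
  9. (x3 \/ x5) — x5 is true.
  10. (x4 \/ ~x3) — ~x3 is true.
  11. (~x4 \/ x1) — ~x4 is true.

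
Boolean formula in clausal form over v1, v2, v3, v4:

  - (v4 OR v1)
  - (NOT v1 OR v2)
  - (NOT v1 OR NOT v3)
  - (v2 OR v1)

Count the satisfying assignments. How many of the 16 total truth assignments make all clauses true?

The models are:
  v1=0 v2=1 v3=0 v4=1
  v1=0 v2=1 v3=1 v4=1
  v1=1 v2=1 v3=0 v4=0
  v1=1 v2=1 v3=0 v4=1
That's 4 in total.

4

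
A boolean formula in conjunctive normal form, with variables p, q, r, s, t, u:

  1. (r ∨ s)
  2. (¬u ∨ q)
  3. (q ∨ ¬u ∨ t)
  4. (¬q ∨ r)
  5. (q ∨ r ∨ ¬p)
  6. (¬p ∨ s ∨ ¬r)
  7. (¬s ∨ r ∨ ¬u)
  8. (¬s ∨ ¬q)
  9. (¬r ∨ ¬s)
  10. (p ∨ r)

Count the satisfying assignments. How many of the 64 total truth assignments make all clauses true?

6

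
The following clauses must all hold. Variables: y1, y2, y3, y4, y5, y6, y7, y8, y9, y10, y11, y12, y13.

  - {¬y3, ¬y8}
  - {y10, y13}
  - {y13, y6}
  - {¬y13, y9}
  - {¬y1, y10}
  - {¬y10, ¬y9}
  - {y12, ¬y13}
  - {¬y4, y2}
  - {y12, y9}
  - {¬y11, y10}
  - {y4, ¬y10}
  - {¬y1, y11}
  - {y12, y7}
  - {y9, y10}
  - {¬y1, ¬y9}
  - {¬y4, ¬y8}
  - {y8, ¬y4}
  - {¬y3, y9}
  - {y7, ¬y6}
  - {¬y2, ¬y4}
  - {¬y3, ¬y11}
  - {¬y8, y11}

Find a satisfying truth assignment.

y1=False, y2=True, y3=False, y4=False, y5=True, y6=True, y7=True, y8=False, y9=True, y10=False, y11=False, y12=True, y13=True

Pure literal: y1 appears only negated; assign y1 = False.
y3 occurs only negated in the remaining clauses — set y3 = False.
Branch on y2: take y2 = True.
  then y4 is forced to False.
  then y10 is forced to False.
  then y13 is forced to True.
  then y9 is forced to True.
  then y12 is forced to True.
  then y11 is forced to False.
  then y8 is forced to False.
The remaining clauses are satisfied by y5 = True, y6 = True, y7 = True.
Every clause has at least one true literal under this assignment.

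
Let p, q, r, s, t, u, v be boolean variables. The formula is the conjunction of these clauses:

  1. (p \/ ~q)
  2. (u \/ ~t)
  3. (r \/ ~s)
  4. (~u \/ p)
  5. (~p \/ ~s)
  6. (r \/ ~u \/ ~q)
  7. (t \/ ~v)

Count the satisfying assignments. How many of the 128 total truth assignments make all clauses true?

16

Split on p, then u.
  p=T, u=T: 9 of the 32 assignments to (q,r,s,t,v) work.
  p=T, u=F: remaining (q,r,s,t,v) ∈ {(F,F,F,F,F); (F,T,F,F,F); (T,F,F,F,F); (T,T,F,F,F)} — 4.
  p=F, u=T: a clause becomes empty — 0.
  p=F, u=F: remaining (q,r,s,t,v) ∈ {(F,F,F,F,F); (F,T,F,F,F); (F,T,T,F,F)} — 3.
Total: 9 + 4 + 0 + 3 = 16.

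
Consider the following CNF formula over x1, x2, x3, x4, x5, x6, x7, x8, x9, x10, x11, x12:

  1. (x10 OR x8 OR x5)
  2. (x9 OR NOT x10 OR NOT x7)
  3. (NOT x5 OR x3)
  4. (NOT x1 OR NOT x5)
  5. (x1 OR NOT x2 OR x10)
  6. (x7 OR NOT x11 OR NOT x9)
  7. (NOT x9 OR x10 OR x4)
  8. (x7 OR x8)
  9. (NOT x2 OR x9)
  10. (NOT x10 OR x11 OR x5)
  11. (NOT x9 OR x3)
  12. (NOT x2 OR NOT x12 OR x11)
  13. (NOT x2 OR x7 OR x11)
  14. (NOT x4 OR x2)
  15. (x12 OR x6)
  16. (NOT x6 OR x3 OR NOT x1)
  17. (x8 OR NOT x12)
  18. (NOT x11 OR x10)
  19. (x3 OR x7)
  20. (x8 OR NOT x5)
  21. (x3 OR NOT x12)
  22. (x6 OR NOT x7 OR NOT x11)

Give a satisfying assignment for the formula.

x1=False, x2=False, x3=True, x4=False, x5=True, x6=True, x7=False, x8=True, x9=True, x10=True, x11=False, x12=False

x3 occurs only positively in the remaining clauses — set x3 = True.
x8 occurs only positively in the remaining clauses — set x8 = True.
Set x1 = False and propagate.
Branch on x2: take x2 = False.
  then x4 is forced to False.
Set x5 = True and propagate.
The remaining clauses are satisfied by x6 = True, x7 = False, x9 = True, x10 = True, x11 = False, x12 = False.
Every clause has at least one true literal under this assignment.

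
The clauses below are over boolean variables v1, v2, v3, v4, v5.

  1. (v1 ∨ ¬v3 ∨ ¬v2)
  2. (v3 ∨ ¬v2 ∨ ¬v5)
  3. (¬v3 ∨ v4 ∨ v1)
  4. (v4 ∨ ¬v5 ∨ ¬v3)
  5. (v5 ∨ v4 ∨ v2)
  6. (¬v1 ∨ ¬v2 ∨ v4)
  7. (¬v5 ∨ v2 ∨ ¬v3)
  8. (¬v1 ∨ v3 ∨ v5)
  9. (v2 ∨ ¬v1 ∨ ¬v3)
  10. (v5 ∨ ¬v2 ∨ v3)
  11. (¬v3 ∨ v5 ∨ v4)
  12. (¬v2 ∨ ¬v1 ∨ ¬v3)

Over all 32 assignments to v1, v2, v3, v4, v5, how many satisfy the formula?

6

Satisfying assignments:
  v1=0 v2=0 v3=0 v4=0 v5=1
  v1=0 v2=0 v3=0 v4=1 v5=0
  v1=0 v2=0 v3=0 v4=1 v5=1
  v1=0 v2=0 v3=1 v4=1 v5=0
  v1=1 v2=0 v3=0 v4=0 v5=1
  v1=1 v2=0 v3=0 v4=1 v5=1
Count: 6.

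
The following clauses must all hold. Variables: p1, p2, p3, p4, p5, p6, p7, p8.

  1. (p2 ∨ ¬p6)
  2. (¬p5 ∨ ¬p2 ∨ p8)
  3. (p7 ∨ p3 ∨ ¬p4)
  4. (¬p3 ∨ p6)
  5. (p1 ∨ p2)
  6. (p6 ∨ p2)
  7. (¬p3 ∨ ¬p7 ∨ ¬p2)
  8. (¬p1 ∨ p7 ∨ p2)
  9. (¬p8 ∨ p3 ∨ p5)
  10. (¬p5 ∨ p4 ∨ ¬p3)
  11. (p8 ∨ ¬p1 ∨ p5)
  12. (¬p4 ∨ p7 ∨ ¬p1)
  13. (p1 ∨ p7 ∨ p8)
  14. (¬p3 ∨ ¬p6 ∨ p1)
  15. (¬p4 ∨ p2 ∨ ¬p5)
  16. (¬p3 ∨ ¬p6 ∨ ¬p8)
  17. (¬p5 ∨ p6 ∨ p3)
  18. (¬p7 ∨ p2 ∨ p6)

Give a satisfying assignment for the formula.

Try p1 = True.
Set p2 = True and propagate.
Branch on p3: take p3 = False.
For the remaining variables, p4 = False, p5 = True, p6 = True, p7 = False, p8 = True works.
Check each clause:
  1. (p2 ∨ ¬p6) — p2 is true.
  2. (p8 ∨ ¬p5 ∨ ¬p2) — p8 is true.
  3. (p7 ∨ p3 ∨ ¬p4) — ¬p4 is true.
  4. (¬p3 ∨ p6) — ¬p3 is true.
  5. (p1 ∨ p2) — p1 is true.
  6. (p2 ∨ p6) — p2 is true.
  7. (¬p2 ∨ ¬p7 ∨ ¬p3) — ¬p7 is true.
  8. (p2 ∨ p7 ∨ ¬p1) — p2 is true.
  9. (p3 ∨ ¬p8 ∨ p5) — p5 is true.
  10. (p4 ∨ ¬p5 ∨ ¬p3) — ¬p3 is true.
  11. (¬p1 ∨ p8 ∨ p5) — p8 is true.
  12. (¬p4 ∨ ¬p1 ∨ p7) — ¬p4 is true.
  13. (p8 ∨ p1 ∨ p7) — p8 is true.
  14. (¬p6 ∨ ¬p3 ∨ p1) — p1 is true.
  15. (¬p5 ∨ ¬p4 ∨ p2) — p2 is true.
  16. (¬p8 ∨ ¬p6 ∨ ¬p3) — ¬p3 is true.
  17. (¬p5 ∨ p6 ∨ p3) — p6 is true.
  18. (p2 ∨ p6 ∨ ¬p7) — ¬p7 is true.

p1 = True, p2 = True, p3 = False, p4 = False, p5 = True, p6 = True, p7 = False, p8 = True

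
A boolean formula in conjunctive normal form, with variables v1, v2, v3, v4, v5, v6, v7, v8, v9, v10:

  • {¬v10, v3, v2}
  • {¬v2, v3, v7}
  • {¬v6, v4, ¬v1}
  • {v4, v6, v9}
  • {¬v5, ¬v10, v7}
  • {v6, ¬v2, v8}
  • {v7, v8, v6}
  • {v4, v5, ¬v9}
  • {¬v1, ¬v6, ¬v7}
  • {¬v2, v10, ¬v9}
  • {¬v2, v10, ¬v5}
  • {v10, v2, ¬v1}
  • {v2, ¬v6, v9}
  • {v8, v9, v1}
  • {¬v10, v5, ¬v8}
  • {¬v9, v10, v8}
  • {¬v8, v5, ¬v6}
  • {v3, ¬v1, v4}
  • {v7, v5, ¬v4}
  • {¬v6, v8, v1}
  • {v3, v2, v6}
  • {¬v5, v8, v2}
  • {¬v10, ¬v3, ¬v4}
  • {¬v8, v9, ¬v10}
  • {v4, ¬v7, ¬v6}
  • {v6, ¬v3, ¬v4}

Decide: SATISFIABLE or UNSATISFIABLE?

SATISFIABLE

Try v1 = False.
The remaining clauses are satisfied by v2 = False, v3 = True, v4 = True, v5 = True, v6 = True, v7 = True, v8 = True, v9 = True, v10 = False.
So v1=False, v2=False, v3=True, v4=True, v5=True, v6=True, v7=True, v8=True, v9=True, v10=False is a satisfying assignment.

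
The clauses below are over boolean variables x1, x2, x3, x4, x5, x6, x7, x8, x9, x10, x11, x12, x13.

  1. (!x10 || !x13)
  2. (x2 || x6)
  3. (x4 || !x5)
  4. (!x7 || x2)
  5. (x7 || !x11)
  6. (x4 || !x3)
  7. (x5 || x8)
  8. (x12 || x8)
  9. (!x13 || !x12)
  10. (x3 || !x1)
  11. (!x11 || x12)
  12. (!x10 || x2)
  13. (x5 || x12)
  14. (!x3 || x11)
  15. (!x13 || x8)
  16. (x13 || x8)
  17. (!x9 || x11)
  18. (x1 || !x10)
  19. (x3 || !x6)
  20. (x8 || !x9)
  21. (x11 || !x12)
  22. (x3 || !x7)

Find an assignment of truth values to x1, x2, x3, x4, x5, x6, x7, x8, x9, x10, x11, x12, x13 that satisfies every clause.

x1 = T  x2 = T  x3 = T  x4 = T  x5 = T  x6 = T  x7 = T  x8 = T  x9 = T  x10 = T  x11 = T  x12 = T  x13 = F

Check each clause:
  1. (!x10 || !x13) — !x13 is true.
  2. (x6 || x2) — x2 is true.
  3. (x4 || !x5) — x4 is true.
  4. (!x7 || x2) — x2 is true.
  5. (!x11 || x7) — x7 is true.
  6. (!x3 || x4) — x4 is true.
  7. (x8 || x5) — x8 is true.
  8. (x8 || x12) — x8 is true.
  9. (!x13 || !x12) — !x13 is true.
  10. (!x1 || x3) — x3 is true.
  11. (!x11 || x12) — x12 is true.
  12. (!x10 || x2) — x2 is true.
  13. (x5 || x12) — x12 is true.
  14. (!x3 || x11) — x11 is true.
  15. (x8 || !x13) — x8 is true.
  16. (x13 || x8) — x8 is true.
  17. (!x9 || x11) — x11 is true.
  18. (!x10 || x1) — x1 is true.
  19. (!x6 || x3) — x3 is true.
  20. (x8 || !x9) — x8 is true.
  21. (x11 || !x12) — x11 is true.
  22. (x3 || !x7) — x3 is true.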